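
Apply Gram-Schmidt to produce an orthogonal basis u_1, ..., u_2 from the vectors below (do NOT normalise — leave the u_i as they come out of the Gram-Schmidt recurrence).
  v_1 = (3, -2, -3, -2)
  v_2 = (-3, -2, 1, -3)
Orthogonal basis:
  u_1 = (3, -2, -3, -2)
  u_2 = (-36/13, -28/13, 10/13, -41/13)

Apply the Gram-Schmidt recurrence
  u_1 = v_1
  u_i = v_i − Σ_{j<i} ((v_i · u_j) / (u_j · u_j)) · u_j.

Step by step this gives:
  u_1 = (3, -2, -3, -2)
  u_2 = (-36/13, -28/13, 10/13, -41/13)

Orthogonality check:
  u_2 · u_1 = 0 (should be 0)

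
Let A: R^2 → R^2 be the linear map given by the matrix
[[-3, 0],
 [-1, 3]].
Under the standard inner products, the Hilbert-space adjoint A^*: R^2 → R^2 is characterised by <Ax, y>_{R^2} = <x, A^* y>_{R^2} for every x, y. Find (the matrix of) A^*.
A^* = A^T =
[[-3, -1],
 [0, 3]]

For real matrices with standard dot products, the defining identity <Ax, y> = <x, A^* y> gives (Ax)^T y = x^T (A^*) y, i.e. x^T A^T y = x^T (A^*) y. Since this holds for all x, y, we must have A^* = A^T. Therefore
A^* =
[[-3, -1],
 [0, 3]].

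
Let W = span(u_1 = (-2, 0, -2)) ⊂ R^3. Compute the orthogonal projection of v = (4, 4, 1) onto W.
proj_W(v) = (5/2, 0, 5/2)

Set up U = [u_1 | ... | u_1] ∈ R^(3×1). The projector onto W = col(U) is P = U (U^T U)^(-1) U^T.
Compute U^T U =
  [8],
and U^T v = (-10).
Solve U^T U · c = U^T v for the coefficients: c = (-5/4). The projection is proj_W(v) = U c.
Check: (v - proj_W(v)) · u_1 = 0  (should be 0).
Result: proj_W(v) = (5/2, 0, 5/2).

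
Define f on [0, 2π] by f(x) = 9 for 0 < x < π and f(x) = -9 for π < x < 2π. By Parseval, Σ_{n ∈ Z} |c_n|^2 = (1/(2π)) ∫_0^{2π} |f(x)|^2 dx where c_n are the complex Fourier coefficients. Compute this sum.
Σ |c_n|^2 = 81

Parseval equates the L^2 energy of f (normalised by 1/(2π)) with the ℓ^2 sum of its Fourier coefficients: (1/(2π)) ∫_0^{2π} |f|^2 = Σ |c_n|^2.
Compute the left side: (1/(2π)) [∫_0^π 9^2 dx + ∫_π^{2π} (-9)^2 dx] = (1/(2π)) · (81π + 81π) = (81 + 81)/2 = 81.
So Σ_{n ∈ Z} |c_n|^2 = 81.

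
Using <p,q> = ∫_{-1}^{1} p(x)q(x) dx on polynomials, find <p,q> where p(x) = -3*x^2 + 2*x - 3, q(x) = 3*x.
<p,q> = 4

Expand the product: p(x)·q(x) = -9*x^3 + 6*x^2 - 9*x.
∫_{-1}^{1} of each monomial x^k gives [2/(k+1) if k even, 0 if k odd]. Integrating term-by-term (or equivalently evaluating the antiderivative F(x) = -9*x^4/4 + 2*x^3 - 9*x^2/2 at the endpoints):
  F(1) − F(−1) = -19/4 − (-35/4) = 4.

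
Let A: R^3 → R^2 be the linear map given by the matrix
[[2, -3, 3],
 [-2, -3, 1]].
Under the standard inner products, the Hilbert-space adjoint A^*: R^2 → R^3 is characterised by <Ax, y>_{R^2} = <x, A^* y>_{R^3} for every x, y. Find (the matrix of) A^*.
A^* = A^T =
[[2, -2],
 [-3, -3],
 [3, 1]]

For real matrices with standard dot products, the defining identity <Ax, y> = <x, A^* y> gives (Ax)^T y = x^T (A^*) y, i.e. x^T A^T y = x^T (A^*) y. Since this holds for all x, y, we must have A^* = A^T. Therefore
A^* =
[[2, -2],
 [-3, -3],
 [3, 1]].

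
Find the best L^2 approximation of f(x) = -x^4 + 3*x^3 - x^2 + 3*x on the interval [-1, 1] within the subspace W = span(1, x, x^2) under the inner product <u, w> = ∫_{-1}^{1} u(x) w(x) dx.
g(x) = -13*x^2/7 + 24*x/5 + 3/35

The best approximation g ∈ W is the orthogonal projection of f onto W. Writing g = a_0 + a_1 x + a_2 x^2, the coefficients solve the normal equations G · a = b where
  G_{ij} = <φ_i, φ_j> and b_i = <f, φ_i>, with φ_0 = 1, φ_1 = x, φ_2 = x^2.
G =
  [2, 0, 2/3]
  [0, 2/3, 0]
  [2/3, 0, 2/5],
b = (-16/15, 16/5, -24/35).
Solving gives a_0 = 3/35, a_1 = 24/5, a_2 = -13/7, so
  g(x) = -13*x^2/7 + 24*x/5 + 3/35.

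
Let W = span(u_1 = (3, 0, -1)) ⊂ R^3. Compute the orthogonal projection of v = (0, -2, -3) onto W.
proj_W(v) = (9/10, 0, -3/10)

Set up U = [u_1 | ... | u_1] ∈ R^(3×1). The projector onto W = col(U) is P = U (U^T U)^(-1) U^T.
Compute U^T U =
  [10],
and U^T v = (3).
Solve U^T U · c = U^T v for the coefficients: c = (3/10). The projection is proj_W(v) = U c.
Check: (v - proj_W(v)) · u_1 = 0  (should be 0).
Result: proj_W(v) = (9/10, 0, -3/10).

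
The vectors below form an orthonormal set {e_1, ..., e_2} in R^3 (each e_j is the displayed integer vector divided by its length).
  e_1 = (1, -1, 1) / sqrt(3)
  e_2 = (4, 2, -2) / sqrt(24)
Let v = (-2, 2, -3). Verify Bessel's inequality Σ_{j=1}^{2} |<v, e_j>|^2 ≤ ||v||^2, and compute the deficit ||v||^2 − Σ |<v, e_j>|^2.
Σ |<v, e_j>|^2 = 33/2; ||v||^2 = 17; deficit = 1/2

Write each e_j = u_j / sqrt(<u_j, u_j>) where u_j is the displayed integer vector. Then <v, e_j> = <v, u_j> / sqrt(<u_j, u_j>), so |<v, e_j>|^2 = <v, u_j>^2 / <u_j, u_j>.
Coefficients: <v, e_1> = -7/sqrt(3), <v, e_2> = 2/sqrt(24).
Square and sum: Σ |<v, e_j>|^2 = 33/2.
Compute ||v||^2 = v·v = 17.
Deficit = 17 − 33/2 = 1/2 ≥ 0, confirming Bessel's inequality. (The deficit equals ||v − Σ <v,e_j> e_j||^2, the squared distance from v to span{e_j}.)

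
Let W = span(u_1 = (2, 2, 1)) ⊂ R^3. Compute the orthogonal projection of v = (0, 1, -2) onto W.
proj_W(v) = (0, 0, 0)

Set up U = [u_1 | ... | u_1] ∈ R^(3×1). The projector onto W = col(U) is P = U (U^T U)^(-1) U^T.
Compute U^T U =
  [9],
and U^T v = (0).
Solve U^T U · c = U^T v for the coefficients: c = (0). The projection is proj_W(v) = U c.
Check: (v - proj_W(v)) · u_1 = 0  (should be 0).
Result: proj_W(v) = (0, 0, 0).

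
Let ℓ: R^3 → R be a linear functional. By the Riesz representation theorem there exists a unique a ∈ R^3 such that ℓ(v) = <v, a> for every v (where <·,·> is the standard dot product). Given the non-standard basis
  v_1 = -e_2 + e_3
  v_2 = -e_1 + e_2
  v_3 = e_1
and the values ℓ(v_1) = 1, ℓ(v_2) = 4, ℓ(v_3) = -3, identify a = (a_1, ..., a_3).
a = (-3, 1, 2)

Write a = (a_1, ..., a_3) in the standard basis. For each basis vector v_i, ℓ(v_i) = <v_i, a> is a linear equation in the a_j's. Collect the n equations into a matrix system V a = ℓ, where row i of V is v_i (expressed in the standard basis). Since V is invertible (lower-triangular with 1s on the diagonal, up to permutation), solve by back-substitution:
  V =
[[0, -1, 1],
 [-1, 1, 0],
 [1, 0, 0]]
  V a = (1, 4, -3)
Solving gives a = (-3, 1, 2).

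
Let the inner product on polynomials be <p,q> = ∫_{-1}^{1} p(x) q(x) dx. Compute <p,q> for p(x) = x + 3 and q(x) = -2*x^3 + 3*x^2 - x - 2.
<p,q> = -112/15

Expand the product: p(x)·q(x) = -2*x^4 - 3*x^3 + 8*x^2 - 5*x - 6.
∫_{-1}^{1} of each monomial x^k gives [2/(k+1) if k even, 0 if k odd]. Integrating term-by-term (or equivalently evaluating the antiderivative F(x) = -2*x^5/5 - 3*x^4/4 + 8*x^3/3 - 5*x^2/2 - 6*x at the endpoints):
  F(1) − F(−1) = -419/60 − (29/60) = -112/15.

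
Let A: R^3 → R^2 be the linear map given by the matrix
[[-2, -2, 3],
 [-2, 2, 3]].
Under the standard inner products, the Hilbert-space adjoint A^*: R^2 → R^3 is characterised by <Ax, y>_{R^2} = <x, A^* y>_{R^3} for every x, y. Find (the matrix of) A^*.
A^* = A^T =
[[-2, -2],
 [-2, 2],
 [3, 3]]

For real matrices with standard dot products, the defining identity <Ax, y> = <x, A^* y> gives (Ax)^T y = x^T (A^*) y, i.e. x^T A^T y = x^T (A^*) y. Since this holds for all x, y, we must have A^* = A^T. Therefore
A^* =
[[-2, -2],
 [-2, 2],
 [3, 3]].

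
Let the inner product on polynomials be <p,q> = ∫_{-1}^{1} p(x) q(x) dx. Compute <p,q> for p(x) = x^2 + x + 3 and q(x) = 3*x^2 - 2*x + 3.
<p,q> = 388/15

Expand the product: p(x)·q(x) = 3*x^4 + x^3 + 10*x^2 - 3*x + 9.
∫_{-1}^{1} of each monomial x^k gives [2/(k+1) if k even, 0 if k odd]. Integrating term-by-term (or equivalently evaluating the antiderivative F(x) = 3*x^5/5 + x^4/4 + 10*x^3/3 - 3*x^2/2 + 9*x at the endpoints):
  F(1) − F(−1) = 701/60 − (-851/60) = 388/15.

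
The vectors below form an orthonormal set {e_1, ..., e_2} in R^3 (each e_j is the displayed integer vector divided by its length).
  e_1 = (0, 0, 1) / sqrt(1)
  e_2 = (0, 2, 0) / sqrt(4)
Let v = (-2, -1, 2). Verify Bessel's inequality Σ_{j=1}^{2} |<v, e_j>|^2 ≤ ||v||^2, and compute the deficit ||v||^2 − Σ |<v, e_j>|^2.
Σ |<v, e_j>|^2 = 5; ||v||^2 = 9; deficit = 4

Write each e_j = u_j / sqrt(<u_j, u_j>) where u_j is the displayed integer vector. Then <v, e_j> = <v, u_j> / sqrt(<u_j, u_j>), so |<v, e_j>|^2 = <v, u_j>^2 / <u_j, u_j>.
Coefficients: <v, e_1> = 2/sqrt(1), <v, e_2> = -2/sqrt(4).
Square and sum: Σ |<v, e_j>|^2 = 5.
Compute ||v||^2 = v·v = 9.
Deficit = 9 − 5 = 4 ≥ 0, confirming Bessel's inequality. (The deficit equals ||v − Σ <v,e_j> e_j||^2, the squared distance from v to span{e_j}.)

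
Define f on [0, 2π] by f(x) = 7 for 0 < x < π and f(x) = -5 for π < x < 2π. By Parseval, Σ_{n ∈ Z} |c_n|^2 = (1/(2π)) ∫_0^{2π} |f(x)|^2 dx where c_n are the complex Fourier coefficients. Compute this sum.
Σ |c_n|^2 = 37

Parseval equates the L^2 energy of f (normalised by 1/(2π)) with the ℓ^2 sum of its Fourier coefficients: (1/(2π)) ∫_0^{2π} |f|^2 = Σ |c_n|^2.
Compute the left side: (1/(2π)) [∫_0^π 7^2 dx + ∫_π^{2π} (-5)^2 dx] = (1/(2π)) · (49π + 25π) = (49 + 25)/2 = 37.
So Σ_{n ∈ Z} |c_n|^2 = 37.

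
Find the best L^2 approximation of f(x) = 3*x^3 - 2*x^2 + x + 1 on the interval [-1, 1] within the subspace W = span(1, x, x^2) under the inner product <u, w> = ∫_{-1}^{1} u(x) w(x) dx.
g(x) = -2*x^2 + 14*x/5 + 1

The best approximation g ∈ W is the orthogonal projection of f onto W. Writing g = a_0 + a_1 x + a_2 x^2, the coefficients solve the normal equations G · a = b where
  G_{ij} = <φ_i, φ_j> and b_i = <f, φ_i>, with φ_0 = 1, φ_1 = x, φ_2 = x^2.
G =
  [2, 0, 2/3]
  [0, 2/3, 0]
  [2/3, 0, 2/5],
b = (2/3, 28/15, -2/15).
Solving gives a_0 = 1, a_1 = 14/5, a_2 = -2, so
  g(x) = -2*x^2 + 14*x/5 + 1.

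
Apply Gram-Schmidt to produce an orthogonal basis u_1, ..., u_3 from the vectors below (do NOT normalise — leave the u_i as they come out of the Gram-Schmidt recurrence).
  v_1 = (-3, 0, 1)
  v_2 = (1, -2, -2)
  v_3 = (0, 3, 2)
Orthogonal basis:
  u_1 = (-3, 0, 1)
  u_2 = (-1/2, -2, -3/2)
  u_3 = (-6/65, 3/13, -18/65)

Apply the Gram-Schmidt recurrence
  u_1 = v_1
  u_i = v_i − Σ_{j<i} ((v_i · u_j) / (u_j · u_j)) · u_j.

Step by step this gives:
  u_1 = (-3, 0, 1)
  u_2 = (-1/2, -2, -3/2)
  u_3 = (-6/65, 3/13, -18/65)

Orthogonality check:
  u_2 · u_1 = 0 (should be 0)
  u_3 · u_1 = 0 (should be 0)
  u_3 · u_2 = 0 (should be 0)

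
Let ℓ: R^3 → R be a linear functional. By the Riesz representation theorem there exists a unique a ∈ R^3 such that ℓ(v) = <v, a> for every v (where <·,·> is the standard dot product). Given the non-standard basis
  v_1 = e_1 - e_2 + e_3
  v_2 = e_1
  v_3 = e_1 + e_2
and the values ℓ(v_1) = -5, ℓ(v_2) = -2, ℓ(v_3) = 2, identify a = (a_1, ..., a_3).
a = (-2, 4, 1)

Write a = (a_1, ..., a_3) in the standard basis. For each basis vector v_i, ℓ(v_i) = <v_i, a> is a linear equation in the a_j's. Collect the n equations into a matrix system V a = ℓ, where row i of V is v_i (expressed in the standard basis). Since V is invertible (lower-triangular with 1s on the diagonal, up to permutation), solve by back-substitution:
  V =
[[1, -1, 1],
 [1, 0, 0],
 [1, 1, 0]]
  V a = (-5, -2, 2)
Solving gives a = (-2, 4, 1).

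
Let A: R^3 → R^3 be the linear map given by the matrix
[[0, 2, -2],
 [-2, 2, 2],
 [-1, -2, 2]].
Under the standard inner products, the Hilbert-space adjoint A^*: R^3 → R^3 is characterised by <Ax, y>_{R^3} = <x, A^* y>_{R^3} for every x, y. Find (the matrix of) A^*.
A^* = A^T =
[[0, -2, -1],
 [2, 2, -2],
 [-2, 2, 2]]

For real matrices with standard dot products, the defining identity <Ax, y> = <x, A^* y> gives (Ax)^T y = x^T (A^*) y, i.e. x^T A^T y = x^T (A^*) y. Since this holds for all x, y, we must have A^* = A^T. Therefore
A^* =
[[0, -2, -1],
 [2, 2, -2],
 [-2, 2, 2]].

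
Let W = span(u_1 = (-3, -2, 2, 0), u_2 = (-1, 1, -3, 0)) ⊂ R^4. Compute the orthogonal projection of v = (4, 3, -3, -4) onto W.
proj_W(v) = (328/81, 232/81, -248/81, 0)

Set up U = [u_1 | ... | u_2] ∈ R^(4×2). The projector onto W = col(U) is P = U (U^T U)^(-1) U^T.
Compute U^T U =
  [17, -5]
  [-5, 11],
and U^T v = (-24, 8).
Solve U^T U · c = U^T v for the coefficients: c = (-112/81, 8/81). The projection is proj_W(v) = U c.
Check: (v - proj_W(v)) · u_1 = 0  (should be 0).
Check: (v - proj_W(v)) · u_2 = 0  (should be 0).
Result: proj_W(v) = (328/81, 232/81, -248/81, 0).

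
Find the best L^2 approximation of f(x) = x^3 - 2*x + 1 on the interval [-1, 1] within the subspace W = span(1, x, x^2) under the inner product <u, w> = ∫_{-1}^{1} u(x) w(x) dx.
g(x) = 1 - 7*x/5

The best approximation g ∈ W is the orthogonal projection of f onto W. Writing g = a_0 + a_1 x + a_2 x^2, the coefficients solve the normal equations G · a = b where
  G_{ij} = <φ_i, φ_j> and b_i = <f, φ_i>, with φ_0 = 1, φ_1 = x, φ_2 = x^2.
G =
  [2, 0, 2/3]
  [0, 2/3, 0]
  [2/3, 0, 2/5],
b = (2, -14/15, 2/3).
Solving gives a_0 = 1, a_1 = -7/5, a_2 = 0, so
  g(x) = 1 - 7*x/5.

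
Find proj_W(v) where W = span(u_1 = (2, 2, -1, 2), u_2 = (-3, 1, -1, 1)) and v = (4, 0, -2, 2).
proj_W(v) = (118/31, 46/31, -14/31, 46/31)

Set up U = [u_1 | ... | u_2] ∈ R^(4×2). The projector onto W = col(U) is P = U (U^T U)^(-1) U^T.
Compute U^T U =
  [13, -1]
  [-1, 12],
and U^T v = (14, -8).
Solve U^T U · c = U^T v for the coefficients: c = (32/31, -18/31). The projection is proj_W(v) = U c.
Check: (v - proj_W(v)) · u_1 = 0  (should be 0).
Check: (v - proj_W(v)) · u_2 = 0  (should be 0).
Result: proj_W(v) = (118/31, 46/31, -14/31, 46/31).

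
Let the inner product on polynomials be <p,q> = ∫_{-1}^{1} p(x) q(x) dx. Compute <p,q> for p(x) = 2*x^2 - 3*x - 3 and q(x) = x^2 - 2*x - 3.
<p,q> = 84/5

Expand the product: p(x)·q(x) = 2*x^4 - 7*x^3 - 3*x^2 + 15*x + 9.
∫_{-1}^{1} of each monomial x^k gives [2/(k+1) if k even, 0 if k odd]. Integrating term-by-term (or equivalently evaluating the antiderivative F(x) = 2*x^5/5 - 7*x^4/4 - x^3 + 15*x^2/2 + 9*x at the endpoints):
  F(1) − F(−1) = 283/20 − (-53/20) = 84/5.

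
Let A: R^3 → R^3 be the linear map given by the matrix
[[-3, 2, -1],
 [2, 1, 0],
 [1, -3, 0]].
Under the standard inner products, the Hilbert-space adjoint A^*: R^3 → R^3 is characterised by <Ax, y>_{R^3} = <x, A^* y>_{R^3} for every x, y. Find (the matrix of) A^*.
A^* = A^T =
[[-3, 2, 1],
 [2, 1, -3],
 [-1, 0, 0]]

For real matrices with standard dot products, the defining identity <Ax, y> = <x, A^* y> gives (Ax)^T y = x^T (A^*) y, i.e. x^T A^T y = x^T (A^*) y. Since this holds for all x, y, we must have A^* = A^T. Therefore
A^* =
[[-3, 2, 1],
 [2, 1, -3],
 [-1, 0, 0]].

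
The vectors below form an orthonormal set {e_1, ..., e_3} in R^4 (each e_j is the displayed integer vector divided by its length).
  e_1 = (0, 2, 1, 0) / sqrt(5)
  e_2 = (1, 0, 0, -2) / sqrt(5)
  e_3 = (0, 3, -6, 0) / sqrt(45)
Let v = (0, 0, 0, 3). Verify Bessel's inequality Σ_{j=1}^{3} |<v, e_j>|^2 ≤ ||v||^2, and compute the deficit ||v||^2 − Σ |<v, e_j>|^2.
Σ |<v, e_j>|^2 = 36/5; ||v||^2 = 9; deficit = 9/5

Write each e_j = u_j / sqrt(<u_j, u_j>) where u_j is the displayed integer vector. Then <v, e_j> = <v, u_j> / sqrt(<u_j, u_j>), so |<v, e_j>|^2 = <v, u_j>^2 / <u_j, u_j>.
Coefficients: <v, e_1> = 0/sqrt(5), <v, e_2> = -6/sqrt(5), <v, e_3> = 0/sqrt(45).
Square and sum: Σ |<v, e_j>|^2 = 36/5.
Compute ||v||^2 = v·v = 9.
Deficit = 9 − 36/5 = 9/5 ≥ 0, confirming Bessel's inequality. (The deficit equals ||v − Σ <v,e_j> e_j||^2, the squared distance from v to span{e_j}.)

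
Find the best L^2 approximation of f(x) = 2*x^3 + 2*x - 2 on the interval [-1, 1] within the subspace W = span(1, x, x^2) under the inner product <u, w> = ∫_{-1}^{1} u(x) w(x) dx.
g(x) = 16*x/5 - 2

The best approximation g ∈ W is the orthogonal projection of f onto W. Writing g = a_0 + a_1 x + a_2 x^2, the coefficients solve the normal equations G · a = b where
  G_{ij} = <φ_i, φ_j> and b_i = <f, φ_i>, with φ_0 = 1, φ_1 = x, φ_2 = x^2.
G =
  [2, 0, 2/3]
  [0, 2/3, 0]
  [2/3, 0, 2/5],
b = (-4, 32/15, -4/3).
Solving gives a_0 = -2, a_1 = 16/5, a_2 = 0, so
  g(x) = 16*x/5 - 2.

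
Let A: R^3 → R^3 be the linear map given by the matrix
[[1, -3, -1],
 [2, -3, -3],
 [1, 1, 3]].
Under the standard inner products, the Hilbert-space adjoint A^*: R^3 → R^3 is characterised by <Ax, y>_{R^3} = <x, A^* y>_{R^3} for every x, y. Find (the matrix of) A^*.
A^* = A^T =
[[1, 2, 1],
 [-3, -3, 1],
 [-1, -3, 3]]

For real matrices with standard dot products, the defining identity <Ax, y> = <x, A^* y> gives (Ax)^T y = x^T (A^*) y, i.e. x^T A^T y = x^T (A^*) y. Since this holds for all x, y, we must have A^* = A^T. Therefore
A^* =
[[1, 2, 1],
 [-3, -3, 1],
 [-1, -3, 3]].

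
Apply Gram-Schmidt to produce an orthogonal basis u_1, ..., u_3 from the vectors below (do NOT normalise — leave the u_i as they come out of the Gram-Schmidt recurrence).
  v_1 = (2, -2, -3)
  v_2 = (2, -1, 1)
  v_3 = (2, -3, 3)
Orthogonal basis:
  u_1 = (2, -2, -3)
  u_2 = (28/17, -11/17, 26/17)
  u_3 = (-100/93, -160/93, 40/93)

Apply the Gram-Schmidt recurrence
  u_1 = v_1
  u_i = v_i − Σ_{j<i} ((v_i · u_j) / (u_j · u_j)) · u_j.

Step by step this gives:
  u_1 = (2, -2, -3)
  u_2 = (28/17, -11/17, 26/17)
  u_3 = (-100/93, -160/93, 40/93)

Orthogonality check:
  u_2 · u_1 = 0 (should be 0)
  u_3 · u_1 = 0 (should be 0)
  u_3 · u_2 = 0 (should be 0)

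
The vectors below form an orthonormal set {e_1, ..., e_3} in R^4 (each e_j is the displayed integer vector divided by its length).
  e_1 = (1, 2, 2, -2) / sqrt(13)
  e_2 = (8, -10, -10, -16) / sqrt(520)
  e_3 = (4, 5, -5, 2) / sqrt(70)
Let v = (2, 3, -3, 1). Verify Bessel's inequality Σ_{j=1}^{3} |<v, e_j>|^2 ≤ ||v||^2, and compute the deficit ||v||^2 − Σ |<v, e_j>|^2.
Σ |<v, e_j>|^2 = 160/7; ||v||^2 = 23; deficit = 1/7

Write each e_j = u_j / sqrt(<u_j, u_j>) where u_j is the displayed integer vector. Then <v, e_j> = <v, u_j> / sqrt(<u_j, u_j>), so |<v, e_j>|^2 = <v, u_j>^2 / <u_j, u_j>.
Coefficients: <v, e_1> = 0/sqrt(13), <v, e_2> = 0/sqrt(520), <v, e_3> = 40/sqrt(70).
Square and sum: Σ |<v, e_j>|^2 = 160/7.
Compute ||v||^2 = v·v = 23.
Deficit = 23 − 160/7 = 1/7 ≥ 0, confirming Bessel's inequality. (The deficit equals ||v − Σ <v,e_j> e_j||^2, the squared distance from v to span{e_j}.)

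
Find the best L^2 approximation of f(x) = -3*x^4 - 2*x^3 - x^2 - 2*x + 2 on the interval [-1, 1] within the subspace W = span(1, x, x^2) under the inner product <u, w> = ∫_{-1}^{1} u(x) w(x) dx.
g(x) = -25*x^2/7 - 16*x/5 + 79/35

The best approximation g ∈ W is the orthogonal projection of f onto W. Writing g = a_0 + a_1 x + a_2 x^2, the coefficients solve the normal equations G · a = b where
  G_{ij} = <φ_i, φ_j> and b_i = <f, φ_i>, with φ_0 = 1, φ_1 = x, φ_2 = x^2.
G =
  [2, 0, 2/3]
  [0, 2/3, 0]
  [2/3, 0, 2/5],
b = (32/15, -32/15, 8/105).
Solving gives a_0 = 79/35, a_1 = -16/5, a_2 = -25/7, so
  g(x) = -25*x^2/7 - 16*x/5 + 79/35.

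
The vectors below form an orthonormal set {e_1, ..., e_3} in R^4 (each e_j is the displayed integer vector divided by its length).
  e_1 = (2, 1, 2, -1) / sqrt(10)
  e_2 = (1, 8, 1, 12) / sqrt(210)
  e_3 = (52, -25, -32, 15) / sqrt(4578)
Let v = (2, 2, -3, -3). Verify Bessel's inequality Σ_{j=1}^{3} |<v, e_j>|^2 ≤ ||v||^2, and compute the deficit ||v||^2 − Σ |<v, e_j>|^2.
Σ |<v, e_j>|^2 = 1179/218; ||v||^2 = 26; deficit = 4489/218

Write each e_j = u_j / sqrt(<u_j, u_j>) where u_j is the displayed integer vector. Then <v, e_j> = <v, u_j> / sqrt(<u_j, u_j>), so |<v, e_j>|^2 = <v, u_j>^2 / <u_j, u_j>.
Coefficients: <v, e_1> = 3/sqrt(10), <v, e_2> = -21/sqrt(210), <v, e_3> = 105/sqrt(4578).
Square and sum: Σ |<v, e_j>|^2 = 1179/218.
Compute ||v||^2 = v·v = 26.
Deficit = 26 − 1179/218 = 4489/218 ≥ 0, confirming Bessel's inequality. (The deficit equals ||v − Σ <v,e_j> e_j||^2, the squared distance from v to span{e_j}.)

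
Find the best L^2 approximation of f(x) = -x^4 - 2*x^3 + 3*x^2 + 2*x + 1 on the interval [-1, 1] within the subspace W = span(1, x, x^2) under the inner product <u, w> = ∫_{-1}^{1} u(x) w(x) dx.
g(x) = 15*x^2/7 + 4*x/5 + 38/35

The best approximation g ∈ W is the orthogonal projection of f onto W. Writing g = a_0 + a_1 x + a_2 x^2, the coefficients solve the normal equations G · a = b where
  G_{ij} = <φ_i, φ_j> and b_i = <f, φ_i>, with φ_0 = 1, φ_1 = x, φ_2 = x^2.
G =
  [2, 0, 2/3]
  [0, 2/3, 0]
  [2/3, 0, 2/5],
b = (18/5, 8/15, 166/105).
Solving gives a_0 = 38/35, a_1 = 4/5, a_2 = 15/7, so
  g(x) = 15*x^2/7 + 4*x/5 + 38/35.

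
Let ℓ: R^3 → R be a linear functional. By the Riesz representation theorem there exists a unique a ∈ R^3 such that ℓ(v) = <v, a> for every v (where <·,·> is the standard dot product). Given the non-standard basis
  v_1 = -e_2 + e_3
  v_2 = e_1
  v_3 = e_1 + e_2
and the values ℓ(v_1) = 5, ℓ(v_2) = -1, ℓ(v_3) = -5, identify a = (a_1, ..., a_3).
a = (-1, -4, 1)

Write a = (a_1, ..., a_3) in the standard basis. For each basis vector v_i, ℓ(v_i) = <v_i, a> is a linear equation in the a_j's. Collect the n equations into a matrix system V a = ℓ, where row i of V is v_i (expressed in the standard basis). Since V is invertible (lower-triangular with 1s on the diagonal, up to permutation), solve by back-substitution:
  V =
[[0, -1, 1],
 [1, 0, 0],
 [1, 1, 0]]
  V a = (5, -1, -5)
Solving gives a = (-1, -4, 1).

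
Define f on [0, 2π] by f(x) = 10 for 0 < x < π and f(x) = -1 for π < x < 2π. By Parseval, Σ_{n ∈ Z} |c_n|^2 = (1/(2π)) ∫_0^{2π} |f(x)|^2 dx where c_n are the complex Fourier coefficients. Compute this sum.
Σ |c_n|^2 = 101/2

Parseval equates the L^2 energy of f (normalised by 1/(2π)) with the ℓ^2 sum of its Fourier coefficients: (1/(2π)) ∫_0^{2π} |f|^2 = Σ |c_n|^2.
Compute the left side: (1/(2π)) [∫_0^π 10^2 dx + ∫_π^{2π} (-1)^2 dx] = (1/(2π)) · (100π + 1π) = (100 + 1)/2 = 101/2.
So Σ_{n ∈ Z} |c_n|^2 = 101/2.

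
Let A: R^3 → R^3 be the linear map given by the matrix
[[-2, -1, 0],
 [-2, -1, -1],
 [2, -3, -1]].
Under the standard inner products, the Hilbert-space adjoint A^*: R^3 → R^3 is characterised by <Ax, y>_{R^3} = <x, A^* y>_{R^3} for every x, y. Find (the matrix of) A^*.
A^* = A^T =
[[-2, -2, 2],
 [-1, -1, -3],
 [0, -1, -1]]

For real matrices with standard dot products, the defining identity <Ax, y> = <x, A^* y> gives (Ax)^T y = x^T (A^*) y, i.e. x^T A^T y = x^T (A^*) y. Since this holds for all x, y, we must have A^* = A^T. Therefore
A^* =
[[-2, -2, 2],
 [-1, -1, -3],
 [0, -1, -1]].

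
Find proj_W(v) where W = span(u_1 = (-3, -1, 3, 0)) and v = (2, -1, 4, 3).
proj_W(v) = (-21/19, -7/19, 21/19, 0)

Set up U = [u_1 | ... | u_1] ∈ R^(4×1). The projector onto W = col(U) is P = U (U^T U)^(-1) U^T.
Compute U^T U =
  [19],
and U^T v = (7).
Solve U^T U · c = U^T v for the coefficients: c = (7/19). The projection is proj_W(v) = U c.
Check: (v - proj_W(v)) · u_1 = 0  (should be 0).
Result: proj_W(v) = (-21/19, -7/19, 21/19, 0).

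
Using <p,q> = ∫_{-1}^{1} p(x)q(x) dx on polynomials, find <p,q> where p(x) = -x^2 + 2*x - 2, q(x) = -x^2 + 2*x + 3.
<p,q> = -48/5

Expand the product: p(x)·q(x) = x^4 - 4*x^3 + 3*x^2 + 2*x - 6.
∫_{-1}^{1} of each monomial x^k gives [2/(k+1) if k even, 0 if k odd]. Integrating term-by-term (or equivalently evaluating the antiderivative F(x) = x^5/5 - x^4 + x^3 + x^2 - 6*x at the endpoints):
  F(1) − F(−1) = -24/5 − (24/5) = -48/5.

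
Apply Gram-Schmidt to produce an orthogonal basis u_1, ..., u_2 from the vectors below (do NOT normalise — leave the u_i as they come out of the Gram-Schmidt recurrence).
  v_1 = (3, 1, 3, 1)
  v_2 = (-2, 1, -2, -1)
Orthogonal basis:
  u_1 = (3, 1, 3, 1)
  u_2 = (-1/5, 8/5, -1/5, -2/5)

Apply the Gram-Schmidt recurrence
  u_1 = v_1
  u_i = v_i − Σ_{j<i} ((v_i · u_j) / (u_j · u_j)) · u_j.

Step by step this gives:
  u_1 = (3, 1, 3, 1)
  u_2 = (-1/5, 8/5, -1/5, -2/5)

Orthogonality check:
  u_2 · u_1 = 0 (should be 0)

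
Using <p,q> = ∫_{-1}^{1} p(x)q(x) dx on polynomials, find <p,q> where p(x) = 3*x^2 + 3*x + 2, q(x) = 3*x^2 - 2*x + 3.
<p,q> = 108/5

Expand the product: p(x)·q(x) = 9*x^4 + 3*x^3 + 9*x^2 + 5*x + 6.
∫_{-1}^{1} of each monomial x^k gives [2/(k+1) if k even, 0 if k odd]. Integrating term-by-term (or equivalently evaluating the antiderivative F(x) = 9*x^5/5 + 3*x^4/4 + 3*x^3 + 5*x^2/2 + 6*x at the endpoints):
  F(1) − F(−1) = 281/20 − (-151/20) = 108/5.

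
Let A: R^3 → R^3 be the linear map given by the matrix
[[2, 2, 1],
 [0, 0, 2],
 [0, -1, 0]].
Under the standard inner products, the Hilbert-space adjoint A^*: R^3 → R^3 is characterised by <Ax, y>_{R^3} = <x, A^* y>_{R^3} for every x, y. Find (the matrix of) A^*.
A^* = A^T =
[[2, 0, 0],
 [2, 0, -1],
 [1, 2, 0]]

For real matrices with standard dot products, the defining identity <Ax, y> = <x, A^* y> gives (Ax)^T y = x^T (A^*) y, i.e. x^T A^T y = x^T (A^*) y. Since this holds for all x, y, we must have A^* = A^T. Therefore
A^* =
[[2, 0, 0],
 [2, 0, -1],
 [1, 2, 0]].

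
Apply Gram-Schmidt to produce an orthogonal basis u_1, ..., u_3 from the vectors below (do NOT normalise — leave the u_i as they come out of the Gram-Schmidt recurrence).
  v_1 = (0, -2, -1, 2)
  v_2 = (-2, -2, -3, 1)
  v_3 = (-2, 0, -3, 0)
Orthogonal basis:
  u_1 = (0, -2, -1, 2)
  u_2 = (-2, 0, -2, -1)
  u_3 = (2/9, 2/3, -4/9, 4/9)

Apply the Gram-Schmidt recurrence
  u_1 = v_1
  u_i = v_i − Σ_{j<i} ((v_i · u_j) / (u_j · u_j)) · u_j.

Step by step this gives:
  u_1 = (0, -2, -1, 2)
  u_2 = (-2, 0, -2, -1)
  u_3 = (2/9, 2/3, -4/9, 4/9)

Orthogonality check:
  u_2 · u_1 = 0 (should be 0)
  u_3 · u_1 = 0 (should be 0)
  u_3 · u_2 = 0 (should be 0)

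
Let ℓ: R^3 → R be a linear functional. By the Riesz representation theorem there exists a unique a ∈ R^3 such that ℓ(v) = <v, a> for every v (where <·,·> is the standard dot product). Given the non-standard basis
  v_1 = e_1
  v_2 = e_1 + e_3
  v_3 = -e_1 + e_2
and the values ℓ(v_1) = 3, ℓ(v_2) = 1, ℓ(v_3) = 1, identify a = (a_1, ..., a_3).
a = (3, 4, -2)

Write a = (a_1, ..., a_3) in the standard basis. For each basis vector v_i, ℓ(v_i) = <v_i, a> is a linear equation in the a_j's. Collect the n equations into a matrix system V a = ℓ, where row i of V is v_i (expressed in the standard basis). Since V is invertible (lower-triangular with 1s on the diagonal, up to permutation), solve by back-substitution:
  V =
[[1, 0, 0],
 [1, 0, 1],
 [-1, 1, 0]]
  V a = (3, 1, 1)
Solving gives a = (3, 4, -2).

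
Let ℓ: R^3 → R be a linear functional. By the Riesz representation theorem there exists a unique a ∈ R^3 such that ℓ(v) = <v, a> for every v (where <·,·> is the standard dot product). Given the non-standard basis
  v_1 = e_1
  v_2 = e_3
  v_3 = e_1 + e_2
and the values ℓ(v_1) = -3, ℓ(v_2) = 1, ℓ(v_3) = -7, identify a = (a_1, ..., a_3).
a = (-3, -4, 1)

Write a = (a_1, ..., a_3) in the standard basis. For each basis vector v_i, ℓ(v_i) = <v_i, a> is a linear equation in the a_j's. Collect the n equations into a matrix system V a = ℓ, where row i of V is v_i (expressed in the standard basis). Since V is invertible (lower-triangular with 1s on the diagonal, up to permutation), solve by back-substitution:
  V =
[[1, 0, 0],
 [0, 0, 1],
 [1, 1, 0]]
  V a = (-3, 1, -7)
Solving gives a = (-3, -4, 1).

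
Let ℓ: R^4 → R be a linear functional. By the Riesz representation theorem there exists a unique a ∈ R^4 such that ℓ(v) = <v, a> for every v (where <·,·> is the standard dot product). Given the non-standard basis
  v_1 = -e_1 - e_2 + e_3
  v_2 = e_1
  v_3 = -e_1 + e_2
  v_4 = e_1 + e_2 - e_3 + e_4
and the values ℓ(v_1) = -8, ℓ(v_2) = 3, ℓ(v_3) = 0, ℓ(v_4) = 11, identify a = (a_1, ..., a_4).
a = (3, 3, -2, 3)

Write a = (a_1, ..., a_4) in the standard basis. For each basis vector v_i, ℓ(v_i) = <v_i, a> is a linear equation in the a_j's. Collect the n equations into a matrix system V a = ℓ, where row i of V is v_i (expressed in the standard basis). Since V is invertible (lower-triangular with 1s on the diagonal, up to permutation), solve by back-substitution:
  V =
[[-1, -1, 1, 0],
 [1, 0, 0, 0],
 [-1, 1, 0, 0],
 [1, 1, -1, 1]]
  V a = (-8, 3, 0, 11)
Solving gives a = (3, 3, -2, 3).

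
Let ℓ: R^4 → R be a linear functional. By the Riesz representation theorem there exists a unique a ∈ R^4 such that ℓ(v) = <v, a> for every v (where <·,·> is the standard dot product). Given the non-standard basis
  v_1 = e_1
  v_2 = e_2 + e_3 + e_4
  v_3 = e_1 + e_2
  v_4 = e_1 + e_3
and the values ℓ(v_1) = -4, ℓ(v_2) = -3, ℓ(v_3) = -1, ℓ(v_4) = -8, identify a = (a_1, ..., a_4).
a = (-4, 3, -4, -2)

Write a = (a_1, ..., a_4) in the standard basis. For each basis vector v_i, ℓ(v_i) = <v_i, a> is a linear equation in the a_j's. Collect the n equations into a matrix system V a = ℓ, where row i of V is v_i (expressed in the standard basis). Since V is invertible (lower-triangular with 1s on the diagonal, up to permutation), solve by back-substitution:
  V =
[[1, 0, 0, 0],
 [0, 1, 1, 1],
 [1, 1, 0, 0],
 [1, 0, 1, 0]]
  V a = (-4, -3, -1, -8)
Solving gives a = (-4, 3, -4, -2).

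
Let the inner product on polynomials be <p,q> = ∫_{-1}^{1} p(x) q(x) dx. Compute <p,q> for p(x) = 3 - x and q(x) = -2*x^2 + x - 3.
<p,q> = -68/3

Expand the product: p(x)·q(x) = 2*x^3 - 7*x^2 + 6*x - 9.
∫_{-1}^{1} of each monomial x^k gives [2/(k+1) if k even, 0 if k odd]. Integrating term-by-term (or equivalently evaluating the antiderivative F(x) = x^4/2 - 7*x^3/3 + 3*x^2 - 9*x at the endpoints):
  F(1) − F(−1) = -47/6 − (89/6) = -68/3.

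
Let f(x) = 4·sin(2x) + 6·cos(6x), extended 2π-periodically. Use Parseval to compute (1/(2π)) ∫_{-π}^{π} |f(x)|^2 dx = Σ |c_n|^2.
Σ |c_n|^2 = 26

Expand |f|^2 and use orthogonality of {sin(nx), cos(mx)} on [-π, π]:
  ∫_{-π}^{π} sin(nx)^2 dx = π, ∫ cos(mx)^2 dx = π, and cross terms integrate to 0.
So ∫_{-π}^{π} f(x)^2 dx = 4^2 · π + 6^2 · π = (16 + 36)π.
Divide by 2π: (16 + 36)/2 = 26.
By Parseval, this equals Σ |c_n|^2.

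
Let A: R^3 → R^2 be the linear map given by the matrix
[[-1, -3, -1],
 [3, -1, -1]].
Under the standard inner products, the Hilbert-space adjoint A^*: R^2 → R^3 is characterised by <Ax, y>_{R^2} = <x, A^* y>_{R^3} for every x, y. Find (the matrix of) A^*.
A^* = A^T =
[[-1, 3],
 [-3, -1],
 [-1, -1]]

For real matrices with standard dot products, the defining identity <Ax, y> = <x, A^* y> gives (Ax)^T y = x^T (A^*) y, i.e. x^T A^T y = x^T (A^*) y. Since this holds for all x, y, we must have A^* = A^T. Therefore
A^* =
[[-1, 3],
 [-3, -1],
 [-1, -1]].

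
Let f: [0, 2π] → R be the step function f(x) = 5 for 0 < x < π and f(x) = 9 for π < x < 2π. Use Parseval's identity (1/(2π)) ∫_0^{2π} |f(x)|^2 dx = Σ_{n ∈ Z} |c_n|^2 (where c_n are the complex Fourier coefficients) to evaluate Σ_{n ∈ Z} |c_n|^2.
Σ |c_n|^2 = 53

Parseval equates the L^2 energy of f (normalised by 1/(2π)) with the ℓ^2 sum of its Fourier coefficients: (1/(2π)) ∫_0^{2π} |f|^2 = Σ |c_n|^2.
Compute the left side: (1/(2π)) [∫_0^π 5^2 dx + ∫_π^{2π} 9^2 dx] = (1/(2π)) · (25π + 81π) = (25 + 81)/2 = 53.
So Σ_{n ∈ Z} |c_n|^2 = 53.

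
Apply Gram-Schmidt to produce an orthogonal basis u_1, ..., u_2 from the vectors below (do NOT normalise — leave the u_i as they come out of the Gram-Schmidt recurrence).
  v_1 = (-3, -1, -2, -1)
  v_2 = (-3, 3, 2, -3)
Orthogonal basis:
  u_1 = (-3, -1, -2, -1)
  u_2 = (-2, 10/3, 8/3, -8/3)

Apply the Gram-Schmidt recurrence
  u_1 = v_1
  u_i = v_i − Σ_{j<i} ((v_i · u_j) / (u_j · u_j)) · u_j.

Step by step this gives:
  u_1 = (-3, -1, -2, -1)
  u_2 = (-2, 10/3, 8/3, -8/3)

Orthogonality check:
  u_2 · u_1 = 0 (should be 0)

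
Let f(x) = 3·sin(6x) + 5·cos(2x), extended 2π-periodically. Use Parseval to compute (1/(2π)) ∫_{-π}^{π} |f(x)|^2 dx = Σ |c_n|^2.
Σ |c_n|^2 = 17

Expand |f|^2 and use orthogonality of {sin(nx), cos(mx)} on [-π, π]:
  ∫_{-π}^{π} sin(nx)^2 dx = π, ∫ cos(mx)^2 dx = π, and cross terms integrate to 0.
So ∫_{-π}^{π} f(x)^2 dx = 3^2 · π + 5^2 · π = (9 + 25)π.
Divide by 2π: (9 + 25)/2 = 17.
By Parseval, this equals Σ |c_n|^2.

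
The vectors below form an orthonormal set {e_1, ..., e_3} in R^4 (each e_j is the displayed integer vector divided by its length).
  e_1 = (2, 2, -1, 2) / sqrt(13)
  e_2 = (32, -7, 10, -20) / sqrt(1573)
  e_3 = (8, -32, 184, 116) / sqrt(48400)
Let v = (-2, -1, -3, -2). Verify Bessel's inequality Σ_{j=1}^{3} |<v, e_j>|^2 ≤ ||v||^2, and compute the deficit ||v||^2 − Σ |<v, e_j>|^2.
Σ |<v, e_j>|^2 = 434/25; ||v||^2 = 18; deficit = 16/25

Write each e_j = u_j / sqrt(<u_j, u_j>) where u_j is the displayed integer vector. Then <v, e_j> = <v, u_j> / sqrt(<u_j, u_j>), so |<v, e_j>|^2 = <v, u_j>^2 / <u_j, u_j>.
Coefficients: <v, e_1> = -7/sqrt(13), <v, e_2> = -47/sqrt(1573), <v, e_3> = -768/sqrt(48400).
Square and sum: Σ |<v, e_j>|^2 = 434/25.
Compute ||v||^2 = v·v = 18.
Deficit = 18 − 434/25 = 16/25 ≥ 0, confirming Bessel's inequality. (The deficit equals ||v − Σ <v,e_j> e_j||^2, the squared distance from v to span{e_j}.)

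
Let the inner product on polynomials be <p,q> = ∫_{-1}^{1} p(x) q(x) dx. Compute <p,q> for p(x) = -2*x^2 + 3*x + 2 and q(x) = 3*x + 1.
<p,q> = 26/3

Expand the product: p(x)·q(x) = -6*x^3 + 7*x^2 + 9*x + 2.
∫_{-1}^{1} of each monomial x^k gives [2/(k+1) if k even, 0 if k odd]. Integrating term-by-term (or equivalently evaluating the antiderivative F(x) = -3*x^4/2 + 7*x^3/3 + 9*x^2/2 + 2*x at the endpoints):
  F(1) − F(−1) = 22/3 − (-4/3) = 26/3.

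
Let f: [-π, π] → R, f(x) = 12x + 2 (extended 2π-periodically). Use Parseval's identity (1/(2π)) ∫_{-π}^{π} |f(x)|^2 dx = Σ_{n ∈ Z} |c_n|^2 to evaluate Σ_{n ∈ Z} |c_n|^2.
Σ |c_n|^2 = 48π^2 + 4

Expand and integrate term by term over [-π, π]:
  ∫ (12x)^2 dx = 144·(2π^3/3); ∫ 2·12·(2)·x dx = 0 (odd integrand); ∫ 2^2 dx = 4·2π.
So (1/(2π)) ∫_{-π}^{π} (12x + 2)^2 dx = 144π^2/3 + 4 = 48π^2 + 4.
Parseval ⇒ Σ |c_n|^2 = 48π^2 + 4.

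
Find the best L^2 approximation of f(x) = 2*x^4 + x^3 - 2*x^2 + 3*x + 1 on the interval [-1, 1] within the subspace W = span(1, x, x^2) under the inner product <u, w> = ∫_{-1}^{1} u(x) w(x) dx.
g(x) = -2*x^2/7 + 18*x/5 + 29/35

The best approximation g ∈ W is the orthogonal projection of f onto W. Writing g = a_0 + a_1 x + a_2 x^2, the coefficients solve the normal equations G · a = b where
  G_{ij} = <φ_i, φ_j> and b_i = <f, φ_i>, with φ_0 = 1, φ_1 = x, φ_2 = x^2.
G =
  [2, 0, 2/3]
  [0, 2/3, 0]
  [2/3, 0, 2/5],
b = (22/15, 12/5, 46/105).
Solving gives a_0 = 29/35, a_1 = 18/5, a_2 = -2/7, so
  g(x) = -2*x^2/7 + 18*x/5 + 29/35.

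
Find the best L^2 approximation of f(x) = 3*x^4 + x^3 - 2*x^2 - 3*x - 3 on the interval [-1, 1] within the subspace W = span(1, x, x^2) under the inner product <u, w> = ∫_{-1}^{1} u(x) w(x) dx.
g(x) = 4*x^2/7 - 12*x/5 - 114/35

The best approximation g ∈ W is the orthogonal projection of f onto W. Writing g = a_0 + a_1 x + a_2 x^2, the coefficients solve the normal equations G · a = b where
  G_{ij} = <φ_i, φ_j> and b_i = <f, φ_i>, with φ_0 = 1, φ_1 = x, φ_2 = x^2.
G =
  [2, 0, 2/3]
  [0, 2/3, 0]
  [2/3, 0, 2/5],
b = (-92/15, -8/5, -68/35).
Solving gives a_0 = -114/35, a_1 = -12/5, a_2 = 4/7, so
  g(x) = 4*x^2/7 - 12*x/5 - 114/35.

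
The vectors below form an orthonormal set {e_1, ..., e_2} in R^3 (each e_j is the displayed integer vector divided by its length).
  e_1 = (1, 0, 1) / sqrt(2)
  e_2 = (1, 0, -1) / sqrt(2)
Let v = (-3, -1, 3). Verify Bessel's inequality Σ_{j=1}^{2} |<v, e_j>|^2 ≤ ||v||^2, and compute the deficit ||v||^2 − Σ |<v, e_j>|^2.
Σ |<v, e_j>|^2 = 18; ||v||^2 = 19; deficit = 1

Write each e_j = u_j / sqrt(<u_j, u_j>) where u_j is the displayed integer vector. Then <v, e_j> = <v, u_j> / sqrt(<u_j, u_j>), so |<v, e_j>|^2 = <v, u_j>^2 / <u_j, u_j>.
Coefficients: <v, e_1> = 0/sqrt(2), <v, e_2> = -6/sqrt(2).
Square and sum: Σ |<v, e_j>|^2 = 18.
Compute ||v||^2 = v·v = 19.
Deficit = 19 − 18 = 1 ≥ 0, confirming Bessel's inequality. (The deficit equals ||v − Σ <v,e_j> e_j||^2, the squared distance from v to span{e_j}.)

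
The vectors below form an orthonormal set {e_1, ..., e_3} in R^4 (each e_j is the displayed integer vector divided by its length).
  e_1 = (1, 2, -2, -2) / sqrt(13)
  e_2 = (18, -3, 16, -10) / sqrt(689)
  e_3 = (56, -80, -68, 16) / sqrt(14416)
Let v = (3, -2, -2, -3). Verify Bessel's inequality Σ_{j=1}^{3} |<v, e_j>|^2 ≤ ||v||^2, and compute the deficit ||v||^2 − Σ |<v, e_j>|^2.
Σ |<v, e_j>|^2 = 393/17; ||v||^2 = 26; deficit = 49/17

Write each e_j = u_j / sqrt(<u_j, u_j>) where u_j is the displayed integer vector. Then <v, e_j> = <v, u_j> / sqrt(<u_j, u_j>), so |<v, e_j>|^2 = <v, u_j>^2 / <u_j, u_j>.
Coefficients: <v, e_1> = 9/sqrt(13), <v, e_2> = 58/sqrt(689), <v, e_3> = 416/sqrt(14416).
Square and sum: Σ |<v, e_j>|^2 = 393/17.
Compute ||v||^2 = v·v = 26.
Deficit = 26 − 393/17 = 49/17 ≥ 0, confirming Bessel's inequality. (The deficit equals ||v − Σ <v,e_j> e_j||^2, the squared distance from v to span{e_j}.)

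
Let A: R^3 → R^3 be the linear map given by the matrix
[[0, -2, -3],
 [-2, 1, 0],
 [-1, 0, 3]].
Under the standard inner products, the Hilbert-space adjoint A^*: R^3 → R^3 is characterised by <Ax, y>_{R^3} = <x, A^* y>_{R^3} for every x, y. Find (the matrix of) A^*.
A^* = A^T =
[[0, -2, -1],
 [-2, 1, 0],
 [-3, 0, 3]]

For real matrices with standard dot products, the defining identity <Ax, y> = <x, A^* y> gives (Ax)^T y = x^T (A^*) y, i.e. x^T A^T y = x^T (A^*) y. Since this holds for all x, y, we must have A^* = A^T. Therefore
A^* =
[[0, -2, -1],
 [-2, 1, 0],
 [-3, 0, 3]].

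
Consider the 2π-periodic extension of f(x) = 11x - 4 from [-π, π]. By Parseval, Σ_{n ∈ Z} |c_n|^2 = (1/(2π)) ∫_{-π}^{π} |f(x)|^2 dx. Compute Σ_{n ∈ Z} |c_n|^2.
Σ |c_n|^2 = 121π^2/3 + 16

Expand and integrate term by term over [-π, π]:
  ∫ (11x)^2 dx = 121·(2π^3/3); ∫ 2·11·(-4)·x dx = 0 (odd integrand); ∫ (-4)^2 dx = 16·2π.
So (1/(2π)) ∫_{-π}^{π} (11x - 4)^2 dx = 121π^2/3 + 16 = 121π^2/3 + 16.
Parseval ⇒ Σ |c_n|^2 = 121π^2/3 + 16.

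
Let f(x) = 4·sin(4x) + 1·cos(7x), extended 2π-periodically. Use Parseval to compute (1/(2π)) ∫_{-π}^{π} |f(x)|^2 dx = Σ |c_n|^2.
Σ |c_n|^2 = 17/2

Expand |f|^2 and use orthogonality of {sin(nx), cos(mx)} on [-π, π]:
  ∫_{-π}^{π} sin(nx)^2 dx = π, ∫ cos(mx)^2 dx = π, and cross terms integrate to 0.
So ∫_{-π}^{π} f(x)^2 dx = 4^2 · π + 1^2 · π = (16 + 1)π.
Divide by 2π: (16 + 1)/2 = 17/2.
By Parseval, this equals Σ |c_n|^2.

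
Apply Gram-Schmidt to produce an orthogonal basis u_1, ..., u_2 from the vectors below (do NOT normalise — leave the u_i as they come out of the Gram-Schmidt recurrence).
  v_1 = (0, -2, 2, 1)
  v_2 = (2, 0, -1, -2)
Orthogonal basis:
  u_1 = (0, -2, 2, 1)
  u_2 = (2, -8/9, -1/9, -14/9)

Apply the Gram-Schmidt recurrence
  u_1 = v_1
  u_i = v_i − Σ_{j<i} ((v_i · u_j) / (u_j · u_j)) · u_j.

Step by step this gives:
  u_1 = (0, -2, 2, 1)
  u_2 = (2, -8/9, -1/9, -14/9)

Orthogonality check:
  u_2 · u_1 = 0 (should be 0)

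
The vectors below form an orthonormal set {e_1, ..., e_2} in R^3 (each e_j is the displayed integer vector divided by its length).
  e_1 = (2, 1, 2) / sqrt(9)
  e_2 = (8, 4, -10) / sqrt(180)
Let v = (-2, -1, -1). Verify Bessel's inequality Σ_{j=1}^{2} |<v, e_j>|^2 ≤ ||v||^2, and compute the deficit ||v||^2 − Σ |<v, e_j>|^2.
Σ |<v, e_j>|^2 = 6; ||v||^2 = 6; deficit = 0

Write each e_j = u_j / sqrt(<u_j, u_j>) where u_j is the displayed integer vector. Then <v, e_j> = <v, u_j> / sqrt(<u_j, u_j>), so |<v, e_j>|^2 = <v, u_j>^2 / <u_j, u_j>.
Coefficients: <v, e_1> = -7/sqrt(9), <v, e_2> = -10/sqrt(180).
Square and sum: Σ |<v, e_j>|^2 = 6.
Compute ||v||^2 = v·v = 6.
Deficit = 6 − 6 = 0 ≥ 0, confirming Bessel's inequality. (The deficit equals ||v − Σ <v,e_j> e_j||^2, the squared distance from v to span{e_j}.)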